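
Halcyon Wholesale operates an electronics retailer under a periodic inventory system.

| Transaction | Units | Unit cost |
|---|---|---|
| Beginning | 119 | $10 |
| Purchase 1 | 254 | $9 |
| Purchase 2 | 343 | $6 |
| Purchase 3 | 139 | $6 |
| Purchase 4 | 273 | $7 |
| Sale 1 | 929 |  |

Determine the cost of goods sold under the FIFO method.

Sale 1 (929) [FIFO — oldest first]: 119 @ $10 + 254 @ $9 + 343 @ $6 + 139 @ $6 + 74 @ $7 = $6,886
Ending inventory: 199 @ $7 = $1,393
Check: goods available $8,279 = COGS $6,886 + ending $1,393

COGS = $6,886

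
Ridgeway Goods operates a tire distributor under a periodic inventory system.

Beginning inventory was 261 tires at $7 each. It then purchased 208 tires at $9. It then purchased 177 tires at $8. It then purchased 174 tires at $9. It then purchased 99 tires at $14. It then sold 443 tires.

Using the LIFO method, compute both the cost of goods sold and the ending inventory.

COGS = $4,312; ending inventory = $3,755

Sale 1 (443) [LIFO — newest first]: 99 @ $14 + 174 @ $9 + 170 @ $8 = $4,312
Ending inventory: 261 @ $7 + 208 @ $9 + 7 @ $8 = $3,755
Check: goods available $8,067 = COGS $4,312 + ending $3,755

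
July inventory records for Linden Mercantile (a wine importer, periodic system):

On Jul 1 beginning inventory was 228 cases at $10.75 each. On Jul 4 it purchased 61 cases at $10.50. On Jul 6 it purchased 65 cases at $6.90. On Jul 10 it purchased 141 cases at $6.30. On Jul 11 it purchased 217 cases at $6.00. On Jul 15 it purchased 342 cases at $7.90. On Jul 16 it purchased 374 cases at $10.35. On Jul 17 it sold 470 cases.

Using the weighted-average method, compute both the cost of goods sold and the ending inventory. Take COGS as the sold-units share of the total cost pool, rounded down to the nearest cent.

COGS = $4,049.30; ending inventory = $8,253.70

Jul 17, sell 470: 470/1428 × $12,303.00 → $4,049.30
Ending inventory (cost pool remaining) = $8,253.70
Check: goods available $12,303.00 = COGS $4,049.30 + ending $8,253.70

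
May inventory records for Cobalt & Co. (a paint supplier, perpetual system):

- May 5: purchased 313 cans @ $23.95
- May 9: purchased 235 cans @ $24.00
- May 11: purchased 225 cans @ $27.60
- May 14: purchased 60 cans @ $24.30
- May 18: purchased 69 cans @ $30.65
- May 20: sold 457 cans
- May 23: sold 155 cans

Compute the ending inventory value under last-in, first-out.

Ending inventory = $6,945.50

May 20, 457 sold [LIFO — newest first]: 69 @ $30.65 + 60 @ $24.30 + 225 @ $27.60 + 103 @ $24.00 = $12,254.85
May 23, 155 sold [LIFO — newest first]: 132 @ $24.00 + 23 @ $23.95 = $3,718.85
Total COGS = $12,254.85 + $3,718.85 = $15,973.70
Ending inventory: 290 @ $23.95 = $6,945.50
Check: goods available $22,919.20 = COGS $15,973.70 + ending $6,945.50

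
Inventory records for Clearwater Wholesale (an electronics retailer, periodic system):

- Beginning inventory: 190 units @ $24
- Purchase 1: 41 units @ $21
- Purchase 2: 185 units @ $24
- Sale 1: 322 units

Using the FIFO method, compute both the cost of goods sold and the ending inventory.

COGS = $7,605; ending inventory = $2,256

Sale 1 (322) [FIFO — oldest first]: 190 @ $24 + 41 @ $21 + 91 @ $24 = $7,605
Ending inventory: 94 @ $24 = $2,256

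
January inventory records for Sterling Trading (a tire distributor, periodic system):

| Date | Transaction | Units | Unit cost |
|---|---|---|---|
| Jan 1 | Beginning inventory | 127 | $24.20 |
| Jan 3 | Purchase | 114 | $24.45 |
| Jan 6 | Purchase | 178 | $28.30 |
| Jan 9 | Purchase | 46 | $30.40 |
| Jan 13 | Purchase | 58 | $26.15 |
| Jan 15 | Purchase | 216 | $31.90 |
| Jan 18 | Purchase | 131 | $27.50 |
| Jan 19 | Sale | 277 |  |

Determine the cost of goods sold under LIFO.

Jan 19, 277 sold [LIFO — newest first]: 131 @ $27.50 + 146 @ $31.90 = $8,259.90
Ending inventory: 127 @ $24.20 + 114 @ $24.45 + 178 @ $28.30 + 46 @ $30.40 + 58 @ $26.15 + 70 @ $31.90 = $16,046.20

COGS = $8,259.90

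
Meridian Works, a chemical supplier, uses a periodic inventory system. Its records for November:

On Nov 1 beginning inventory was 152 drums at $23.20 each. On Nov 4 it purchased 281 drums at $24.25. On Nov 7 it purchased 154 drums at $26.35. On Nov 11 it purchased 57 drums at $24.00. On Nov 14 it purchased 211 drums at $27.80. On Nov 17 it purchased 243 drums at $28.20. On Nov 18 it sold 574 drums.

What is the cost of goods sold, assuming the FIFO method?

COGS = $14,056.00

Nov 18, 574 sold [FIFO — oldest first]: 152 @ $23.20 + 281 @ $24.25 + 141 @ $26.35 = $14,056.00
Ending inventory: 13 @ $26.35 + 57 @ $24.00 + 211 @ $27.80 + 243 @ $28.20 = $14,428.95
Check: goods available $28,484.95 = COGS $14,056.00 + ending $14,428.95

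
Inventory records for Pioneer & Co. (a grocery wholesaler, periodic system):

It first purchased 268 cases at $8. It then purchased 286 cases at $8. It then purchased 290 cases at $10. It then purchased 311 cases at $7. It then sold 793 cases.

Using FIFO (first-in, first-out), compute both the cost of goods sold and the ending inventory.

COGS = $6,822; ending inventory = $2,687

Sale 1 (793) [FIFO — oldest first]: 268 @ $8 + 286 @ $8 + 239 @ $10 = $6,822
Ending inventory: 51 @ $10 + 311 @ $7 = $2,687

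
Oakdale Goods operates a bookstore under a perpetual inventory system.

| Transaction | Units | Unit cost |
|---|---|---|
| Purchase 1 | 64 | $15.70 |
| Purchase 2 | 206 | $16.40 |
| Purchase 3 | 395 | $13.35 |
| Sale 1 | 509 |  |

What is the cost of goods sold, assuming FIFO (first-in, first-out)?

Sale 1 (509) [FIFO — oldest first]: 64 @ $15.70 + 206 @ $16.40 + 239 @ $13.35 = $7,573.85
Ending inventory: 156 @ $13.35 = $2,082.60

COGS = $7,573.85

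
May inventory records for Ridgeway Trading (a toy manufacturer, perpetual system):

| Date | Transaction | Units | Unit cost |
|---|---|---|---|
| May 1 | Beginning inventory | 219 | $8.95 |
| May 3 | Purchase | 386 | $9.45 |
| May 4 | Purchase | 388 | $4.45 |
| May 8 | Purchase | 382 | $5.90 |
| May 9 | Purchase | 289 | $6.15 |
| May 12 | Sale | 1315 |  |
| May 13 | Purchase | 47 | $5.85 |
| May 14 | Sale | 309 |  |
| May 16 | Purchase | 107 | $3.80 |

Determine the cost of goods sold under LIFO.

COGS = $10,861.80

May 12, 1315 sold [LIFO — newest first]: 289 @ $6.15 + 382 @ $5.90 + 388 @ $4.45 + 256 @ $9.45 = $8,176.95
May 14, 309 sold [LIFO — newest first]: 47 @ $5.85 + 130 @ $9.45 + 132 @ $8.95 = $2,684.85
Total COGS = $8,176.95 + $2,684.85 = $10,861.80
Ending inventory: 87 @ $8.95 + 107 @ $3.80 = $1,185.25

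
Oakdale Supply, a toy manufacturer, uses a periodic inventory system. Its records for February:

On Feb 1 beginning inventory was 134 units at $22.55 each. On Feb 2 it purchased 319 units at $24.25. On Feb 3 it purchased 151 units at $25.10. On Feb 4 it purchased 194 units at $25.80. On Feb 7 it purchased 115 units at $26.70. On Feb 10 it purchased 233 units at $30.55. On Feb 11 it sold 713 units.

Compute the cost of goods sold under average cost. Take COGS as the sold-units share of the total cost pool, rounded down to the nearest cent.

Feb 11, sell 713: 713/1146 × $29,741.40 → $18,504.02
Ending inventory (cost pool remaining) = $11,237.38

COGS = $18,504.02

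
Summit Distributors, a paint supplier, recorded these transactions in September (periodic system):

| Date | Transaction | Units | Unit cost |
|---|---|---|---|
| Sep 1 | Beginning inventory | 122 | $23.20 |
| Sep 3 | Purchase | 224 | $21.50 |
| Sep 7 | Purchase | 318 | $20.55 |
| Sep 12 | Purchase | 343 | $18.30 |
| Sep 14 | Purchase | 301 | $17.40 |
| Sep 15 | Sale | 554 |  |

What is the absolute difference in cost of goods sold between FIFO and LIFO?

$2,053.50

FIFO COGS: 122 @ $23.20 + 224 @ $21.50 + 208 @ $20.55 = $11,920.80
LIFO COGS: 301 @ $17.40 + 253 @ $18.30 = $9,867.30
Difference = |$11,920.80 − $9,867.30| = $2,053.50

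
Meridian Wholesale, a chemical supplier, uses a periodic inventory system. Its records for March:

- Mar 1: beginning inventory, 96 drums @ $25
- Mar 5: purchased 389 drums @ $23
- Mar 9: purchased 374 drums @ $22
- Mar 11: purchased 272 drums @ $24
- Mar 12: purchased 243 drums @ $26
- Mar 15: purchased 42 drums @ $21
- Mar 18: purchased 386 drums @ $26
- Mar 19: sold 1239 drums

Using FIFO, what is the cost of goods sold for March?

COGS = $28,911

Mar 19, 1239 sold [FIFO — oldest first]: 96 @ $25 + 389 @ $23 + 374 @ $22 + 272 @ $24 + 108 @ $26 = $28,911
Ending inventory: 135 @ $26 + 42 @ $21 + 386 @ $26 = $14,428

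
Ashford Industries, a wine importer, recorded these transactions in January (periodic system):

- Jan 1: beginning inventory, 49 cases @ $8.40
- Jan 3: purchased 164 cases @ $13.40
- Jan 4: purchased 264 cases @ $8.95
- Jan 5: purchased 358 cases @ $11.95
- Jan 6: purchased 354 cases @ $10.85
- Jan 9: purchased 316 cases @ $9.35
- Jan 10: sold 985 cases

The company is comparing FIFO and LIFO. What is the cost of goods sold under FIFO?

FIFO COGS: 49 @ $8.40 + 164 @ $13.40 + 264 @ $8.95 + 358 @ $11.95 + 150 @ $10.85 = $10,877.60
LIFO COGS: 316 @ $9.35 + 354 @ $10.85 + 315 @ $11.95 = $10,559.75

COGS = $10,877.60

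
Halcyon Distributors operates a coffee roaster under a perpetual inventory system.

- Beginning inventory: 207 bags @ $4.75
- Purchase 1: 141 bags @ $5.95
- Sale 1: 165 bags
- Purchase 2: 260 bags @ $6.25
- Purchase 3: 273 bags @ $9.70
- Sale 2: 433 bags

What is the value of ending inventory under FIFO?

Sale 1 (165) [FIFO — oldest first]: 165 @ $4.75 = $783.75
Sale 2 (433) [FIFO — oldest first]: 42 @ $4.75 + 141 @ $5.95 + 250 @ $6.25 = $2,600.95
Total COGS = $783.75 + $2,600.95 = $3,384.70
Ending inventory: 10 @ $6.25 + 273 @ $9.70 = $2,710.60
Check: goods available $6,095.30 = COGS $3,384.70 + ending $2,710.60

Ending inventory = $2,710.60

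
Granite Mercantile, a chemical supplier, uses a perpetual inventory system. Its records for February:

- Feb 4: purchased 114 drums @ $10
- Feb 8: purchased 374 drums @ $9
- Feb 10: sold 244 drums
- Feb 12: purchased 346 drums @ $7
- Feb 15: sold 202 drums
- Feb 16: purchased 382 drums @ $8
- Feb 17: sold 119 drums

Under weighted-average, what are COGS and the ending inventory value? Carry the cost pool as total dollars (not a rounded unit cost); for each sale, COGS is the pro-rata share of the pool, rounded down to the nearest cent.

After Feb 4: 114 on hand, pool $1,140.00 (≈ $10.0000 each)
After Feb 8: 488 on hand, pool $4,506.00 (≈ $9.2336 each)
Feb 10, sell 244: 244/488 × $4,506.00 → $2,253.00
After Feb 12: 590 on hand, pool $4,675.00 (≈ $7.9237 each)
Feb 15, sell 202: 202/590 × $4,675.00 → $1,600.59
After Feb 16: 770 on hand, pool $6,130.41 (≈ $7.9616 each)
Feb 17, sell 119: 119/770 × $6,130.41 → $947.42
Total COGS = $2,253.00 + $1,600.59 + $947.42 = $4,801.01
Ending inventory (cost pool remaining) = $5,182.99
Check: goods available $9,984.00 = COGS $4,801.01 + ending $5,182.99

COGS = $4,801.01; ending inventory = $5,182.99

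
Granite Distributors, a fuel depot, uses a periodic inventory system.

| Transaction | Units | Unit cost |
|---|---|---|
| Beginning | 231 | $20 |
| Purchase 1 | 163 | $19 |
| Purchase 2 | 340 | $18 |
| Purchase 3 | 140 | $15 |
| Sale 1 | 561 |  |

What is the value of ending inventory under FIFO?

Sale 1 (561) [FIFO — oldest first]: 231 @ $20 + 163 @ $19 + 167 @ $18 = $10,723
Ending inventory: 173 @ $18 + 140 @ $15 = $5,214
Check: goods available $15,937 = COGS $10,723 + ending $5,214

Ending inventory = $5,214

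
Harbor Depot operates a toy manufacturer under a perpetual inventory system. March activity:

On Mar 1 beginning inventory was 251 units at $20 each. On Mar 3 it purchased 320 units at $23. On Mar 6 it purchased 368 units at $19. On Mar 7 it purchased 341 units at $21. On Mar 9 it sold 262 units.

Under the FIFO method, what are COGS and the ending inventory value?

Mar 9, 262 sold [FIFO — oldest first]: 251 @ $20 + 11 @ $23 = $5,273
Ending inventory: 309 @ $23 + 368 @ $19 + 341 @ $21 = $21,260

COGS = $5,273; ending inventory = $21,260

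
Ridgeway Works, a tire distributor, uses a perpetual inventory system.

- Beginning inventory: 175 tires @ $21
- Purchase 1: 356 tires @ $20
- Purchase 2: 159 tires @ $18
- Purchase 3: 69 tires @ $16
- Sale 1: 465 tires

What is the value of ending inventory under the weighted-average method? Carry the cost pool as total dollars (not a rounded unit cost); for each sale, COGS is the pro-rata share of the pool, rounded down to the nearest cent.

Ending inventory = $5,717.70

After Beginning: 175 on hand, pool $3,675.00 (≈ $21.0000 each)
After Purchase 1: 531 on hand, pool $10,795.00 (≈ $20.3296 each)
After Purchase 2: 690 on hand, pool $13,657.00 (≈ $19.7928 each)
After Purchase 3: 759 on hand, pool $14,761.00 (≈ $19.4480 each)
Sale 1, sell 465: 465/759 × $14,761.00 → $9,043.30
Ending inventory (cost pool remaining) = $5,717.70
Check: goods available $14,761.00 = COGS $9,043.30 + ending $5,717.70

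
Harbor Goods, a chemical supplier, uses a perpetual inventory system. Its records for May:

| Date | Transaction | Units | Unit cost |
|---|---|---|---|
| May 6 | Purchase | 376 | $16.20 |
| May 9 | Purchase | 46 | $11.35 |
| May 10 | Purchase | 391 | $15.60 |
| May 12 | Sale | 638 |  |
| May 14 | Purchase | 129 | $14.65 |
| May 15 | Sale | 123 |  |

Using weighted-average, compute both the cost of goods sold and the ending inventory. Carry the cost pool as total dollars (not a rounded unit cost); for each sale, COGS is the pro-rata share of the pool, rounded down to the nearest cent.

After May 6: 376 on hand, pool $6,091.20 (≈ $16.2000 each)
After May 9: 422 on hand, pool $6,613.30 (≈ $15.6713 each)
After May 10: 813 on hand, pool $12,712.90 (≈ $15.6370 each)
May 12, sell 638: 638/813 × $12,712.90 → $9,976.42
After May 14: 304 on hand, pool $4,626.33 (≈ $15.2182 each)
May 15, sell 123: 123/304 × $4,626.33 → $1,871.83
Total COGS = $9,976.42 + $1,871.83 = $11,848.25
Ending inventory (cost pool remaining) = $2,754.50

COGS = $11,848.25; ending inventory = $2,754.50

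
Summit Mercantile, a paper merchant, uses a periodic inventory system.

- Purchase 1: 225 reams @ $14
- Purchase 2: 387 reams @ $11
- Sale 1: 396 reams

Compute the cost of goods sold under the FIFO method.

Sale 1 (396) [FIFO — oldest first]: 225 @ $14 + 171 @ $11 = $5,031
Ending inventory: 216 @ $11 = $2,376

COGS = $5,031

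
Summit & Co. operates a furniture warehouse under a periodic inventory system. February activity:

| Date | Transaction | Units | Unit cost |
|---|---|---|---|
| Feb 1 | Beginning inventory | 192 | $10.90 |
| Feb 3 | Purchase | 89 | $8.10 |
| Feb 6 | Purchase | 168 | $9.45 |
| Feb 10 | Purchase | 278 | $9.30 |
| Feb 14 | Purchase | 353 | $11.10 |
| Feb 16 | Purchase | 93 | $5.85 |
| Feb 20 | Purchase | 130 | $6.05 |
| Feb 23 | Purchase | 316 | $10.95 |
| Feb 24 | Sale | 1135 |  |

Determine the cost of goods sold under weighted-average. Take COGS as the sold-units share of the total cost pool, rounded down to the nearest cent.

COGS = $11,003.50

Feb 24, sell 1135: 1135/1619 × $15,695.75 → $11,003.50
Ending inventory (cost pool remaining) = $4,692.25
Check: goods available $15,695.75 = COGS $11,003.50 + ending $4,692.25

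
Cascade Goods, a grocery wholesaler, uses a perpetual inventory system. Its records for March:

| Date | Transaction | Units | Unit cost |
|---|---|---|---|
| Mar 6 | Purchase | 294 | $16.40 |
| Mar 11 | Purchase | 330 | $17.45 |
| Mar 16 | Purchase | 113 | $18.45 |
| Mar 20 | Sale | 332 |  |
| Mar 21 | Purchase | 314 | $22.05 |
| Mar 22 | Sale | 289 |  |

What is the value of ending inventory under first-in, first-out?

Ending inventory = $9,060.90

Mar 20, 332 sold [FIFO — oldest first]: 294 @ $16.40 + 38 @ $17.45 = $5,484.70
Mar 22, 289 sold [FIFO — oldest first]: 289 @ $17.45 = $5,043.05
Total COGS = $5,484.70 + $5,043.05 = $10,527.75
Ending inventory: 3 @ $17.45 + 113 @ $18.45 + 314 @ $22.05 = $9,060.90
Check: goods available $19,588.65 = COGS $10,527.75 + ending $9,060.90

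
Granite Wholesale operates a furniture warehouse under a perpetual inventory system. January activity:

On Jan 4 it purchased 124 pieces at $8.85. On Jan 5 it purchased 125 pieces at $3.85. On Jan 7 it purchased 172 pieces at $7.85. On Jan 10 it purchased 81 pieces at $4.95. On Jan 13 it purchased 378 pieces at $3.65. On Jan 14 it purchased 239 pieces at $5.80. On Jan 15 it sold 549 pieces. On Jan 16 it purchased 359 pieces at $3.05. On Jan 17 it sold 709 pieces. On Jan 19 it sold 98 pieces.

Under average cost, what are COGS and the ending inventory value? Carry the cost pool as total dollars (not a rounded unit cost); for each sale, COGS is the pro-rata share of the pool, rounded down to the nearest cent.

After Jan 4: 124 on hand, pool $1,097.40 (≈ $8.8500 each)
After Jan 5: 249 on hand, pool $1,578.65 (≈ $6.3400 each)
After Jan 7: 421 on hand, pool $2,928.85 (≈ $6.9569 each)
After Jan 10: 502 on hand, pool $3,329.80 (≈ $6.6331 each)
After Jan 13: 880 on hand, pool $4,709.50 (≈ $5.3517 each)
After Jan 14: 1119 on hand, pool $6,095.70 (≈ $5.4475 each)
Jan 15, sell 549: 549/1119 × $6,095.70 → $2,990.65
After Jan 16: 929 on hand, pool $4,200.00 (≈ $4.5210 each)
Jan 17, sell 709: 709/929 × $4,200.00 → $3,205.38
Jan 19, sell 98: 98/220 × $994.62 → $443.05
Total COGS = $2,990.65 + $3,205.38 + $443.05 = $6,639.08
Ending inventory (cost pool remaining) = $551.57
Check: goods available $7,190.65 = COGS $6,639.08 + ending $551.57

COGS = $6,639.08; ending inventory = $551.57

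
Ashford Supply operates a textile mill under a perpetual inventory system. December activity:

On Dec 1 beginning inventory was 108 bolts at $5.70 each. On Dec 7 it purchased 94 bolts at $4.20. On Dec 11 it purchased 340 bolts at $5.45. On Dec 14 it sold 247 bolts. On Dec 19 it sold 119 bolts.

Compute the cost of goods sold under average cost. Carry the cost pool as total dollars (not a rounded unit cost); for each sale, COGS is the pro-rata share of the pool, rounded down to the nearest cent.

After Dec 1: 108 on hand, pool $615.60 (≈ $5.7000 each)
After Dec 7: 202 on hand, pool $1,010.40 (≈ $5.0020 each)
After Dec 11: 542 on hand, pool $2,863.40 (≈ $5.2830 each)
Dec 14, sell 247: 247/542 × $2,863.40 → $1,304.90
Dec 19, sell 119: 119/295 × $1,558.50 → $628.68
Total COGS = $1,304.90 + $628.68 = $1,933.58
Ending inventory (cost pool remaining) = $929.82
Check: goods available $2,863.40 = COGS $1,933.58 + ending $929.82

COGS = $1,933.58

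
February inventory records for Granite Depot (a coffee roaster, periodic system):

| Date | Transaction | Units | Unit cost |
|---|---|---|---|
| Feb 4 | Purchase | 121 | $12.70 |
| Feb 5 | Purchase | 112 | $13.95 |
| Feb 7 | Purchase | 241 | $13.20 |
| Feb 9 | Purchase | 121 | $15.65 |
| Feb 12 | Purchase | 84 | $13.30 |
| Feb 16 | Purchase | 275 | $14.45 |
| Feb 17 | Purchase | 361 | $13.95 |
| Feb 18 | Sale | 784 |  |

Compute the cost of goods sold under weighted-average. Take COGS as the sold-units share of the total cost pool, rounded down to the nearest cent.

COGS = $10,910.92

Feb 18, sell 784: 784/1315 × $18,300.85 → $10,910.92
Ending inventory (cost pool remaining) = $7,389.93
Check: goods available $18,300.85 = COGS $10,910.92 + ending $7,389.93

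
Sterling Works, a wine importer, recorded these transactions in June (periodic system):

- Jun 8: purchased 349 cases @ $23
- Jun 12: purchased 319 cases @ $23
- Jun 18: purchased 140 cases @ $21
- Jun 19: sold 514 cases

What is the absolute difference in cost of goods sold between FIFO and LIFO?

FIFO COGS: 349 @ $23 + 165 @ $23 = $11,822
LIFO COGS: 140 @ $21 + 319 @ $23 + 55 @ $23 = $11,542
Difference = |$11,822 − $11,542| = $280

$280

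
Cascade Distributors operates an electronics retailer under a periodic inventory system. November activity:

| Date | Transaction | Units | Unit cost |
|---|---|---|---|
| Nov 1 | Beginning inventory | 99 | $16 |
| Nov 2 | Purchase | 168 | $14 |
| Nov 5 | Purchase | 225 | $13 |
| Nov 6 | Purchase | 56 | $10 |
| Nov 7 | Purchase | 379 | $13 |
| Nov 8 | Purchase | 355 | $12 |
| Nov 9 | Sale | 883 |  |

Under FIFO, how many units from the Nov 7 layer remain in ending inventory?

Nov 9, 883 sold [FIFO — oldest first]: 99 @ $16 + 168 @ $14 + 225 @ $13 + 56 @ $10 + 335 @ $13 = $11,776
Ending inventory: 44 @ $13 + 355 @ $12 = $4,832
Check: goods available $16,608 = COGS $11,776 + ending $4,832

44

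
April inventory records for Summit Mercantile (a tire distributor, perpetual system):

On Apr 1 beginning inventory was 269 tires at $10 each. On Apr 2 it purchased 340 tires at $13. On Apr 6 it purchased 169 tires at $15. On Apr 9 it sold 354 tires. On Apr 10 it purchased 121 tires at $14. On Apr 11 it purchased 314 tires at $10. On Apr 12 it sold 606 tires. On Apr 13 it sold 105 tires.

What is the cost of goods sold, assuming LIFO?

COGS = $12,999

Apr 9, 354 sold [LIFO — newest first]: 169 @ $15 + 185 @ $13 = $4,940
Apr 12, 606 sold [LIFO — newest first]: 314 @ $10 + 121 @ $14 + 155 @ $13 + 16 @ $10 = $7,009
Apr 13, 105 sold [LIFO — newest first]: 105 @ $10 = $1,050
Total COGS = $4,940 + $7,009 + $1,050 = $12,999
Ending inventory: 148 @ $10 = $1,480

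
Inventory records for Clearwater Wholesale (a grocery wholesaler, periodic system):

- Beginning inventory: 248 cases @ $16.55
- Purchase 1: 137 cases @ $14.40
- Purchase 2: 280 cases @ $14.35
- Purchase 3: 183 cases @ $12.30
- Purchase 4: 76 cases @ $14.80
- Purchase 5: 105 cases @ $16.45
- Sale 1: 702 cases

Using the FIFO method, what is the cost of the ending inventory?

Ending inventory = $4,647.85

Sale 1 (702) [FIFO — oldest first]: 248 @ $16.55 + 137 @ $14.40 + 280 @ $14.35 + 37 @ $12.30 = $10,550.30
Ending inventory: 146 @ $12.30 + 76 @ $14.80 + 105 @ $16.45 = $4,647.85
Check: goods available $15,198.15 = COGS $10,550.30 + ending $4,647.85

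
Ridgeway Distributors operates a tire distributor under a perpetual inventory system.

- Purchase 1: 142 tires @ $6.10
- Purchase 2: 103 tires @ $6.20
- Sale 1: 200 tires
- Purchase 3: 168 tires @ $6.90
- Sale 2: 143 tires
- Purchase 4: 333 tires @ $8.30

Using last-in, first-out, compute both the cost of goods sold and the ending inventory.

Sale 1 (200) [LIFO — newest first]: 103 @ $6.20 + 97 @ $6.10 = $1,230.30
Sale 2 (143) [LIFO — newest first]: 143 @ $6.90 = $986.70
Total COGS = $1,230.30 + $986.70 = $2,217.00
Ending inventory: 45 @ $6.10 + 25 @ $6.90 + 333 @ $8.30 = $3,210.90

COGS = $2,217.00; ending inventory = $3,210.90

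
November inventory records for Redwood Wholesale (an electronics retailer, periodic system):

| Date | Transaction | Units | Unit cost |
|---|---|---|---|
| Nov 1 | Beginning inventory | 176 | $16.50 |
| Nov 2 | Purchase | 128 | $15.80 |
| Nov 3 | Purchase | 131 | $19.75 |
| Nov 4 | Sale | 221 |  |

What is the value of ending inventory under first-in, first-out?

Nov 4, 221 sold [FIFO — oldest first]: 176 @ $16.50 + 45 @ $15.80 = $3,615.00
Ending inventory: 83 @ $15.80 + 131 @ $19.75 = $3,898.65
Check: goods available $7,513.65 = COGS $3,615.00 + ending $3,898.65

Ending inventory = $3,898.65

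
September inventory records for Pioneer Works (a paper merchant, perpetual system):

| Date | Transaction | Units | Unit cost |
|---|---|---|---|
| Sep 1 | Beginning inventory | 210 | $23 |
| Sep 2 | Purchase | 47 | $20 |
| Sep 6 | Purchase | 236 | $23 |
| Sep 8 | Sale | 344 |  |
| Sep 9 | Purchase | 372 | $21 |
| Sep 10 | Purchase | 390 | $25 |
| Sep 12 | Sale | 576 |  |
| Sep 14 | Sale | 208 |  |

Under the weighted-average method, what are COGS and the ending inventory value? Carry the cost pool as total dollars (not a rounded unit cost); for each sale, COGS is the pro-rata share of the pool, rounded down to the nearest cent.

After Sep 1: 210 on hand, pool $4,830.00 (≈ $23.0000 each)
After Sep 2: 257 on hand, pool $5,770.00 (≈ $22.4514 each)
After Sep 6: 493 on hand, pool $11,198.00 (≈ $22.7140 each)
Sep 8, sell 344: 344/493 × $11,198.00 → $7,813.61
After Sep 9: 521 on hand, pool $11,196.39 (≈ $21.4902 each)
After Sep 10: 911 on hand, pool $20,946.39 (≈ $22.9927 each)
Sep 12, sell 576: 576/911 × $20,946.39 → $13,243.82
Sep 14, sell 208: 208/335 × $7,702.57 → $4,782.49
Total COGS = $7,813.61 + $13,243.82 + $4,782.49 = $25,839.92
Ending inventory (cost pool remaining) = $2,920.08

COGS = $25,839.92; ending inventory = $2,920.08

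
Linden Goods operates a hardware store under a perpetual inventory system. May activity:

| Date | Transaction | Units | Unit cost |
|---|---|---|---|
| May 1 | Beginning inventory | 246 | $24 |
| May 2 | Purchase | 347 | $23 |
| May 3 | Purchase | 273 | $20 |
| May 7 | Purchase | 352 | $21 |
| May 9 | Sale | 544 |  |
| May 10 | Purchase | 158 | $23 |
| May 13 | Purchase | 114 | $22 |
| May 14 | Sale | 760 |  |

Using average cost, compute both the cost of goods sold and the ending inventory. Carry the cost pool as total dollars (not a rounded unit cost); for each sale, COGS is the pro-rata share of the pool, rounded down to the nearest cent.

COGS = $28,762.35; ending inventory = $4,116.65

After May 1: 246 on hand, pool $5,904.00 (≈ $24.0000 each)
After May 2: 593 on hand, pool $13,885.00 (≈ $23.4148 each)
After May 3: 866 on hand, pool $19,345.00 (≈ $22.3383 each)
After May 7: 1218 on hand, pool $26,737.00 (≈ $21.9516 each)
May 9, sell 544: 544/1218 × $26,737.00 → $11,941.64
After May 10: 832 on hand, pool $18,429.36 (≈ $22.1507 each)
After May 13: 946 on hand, pool $20,937.36 (≈ $22.1325 each)
May 14, sell 760: 760/946 × $20,937.36 → $16,820.71
Total COGS = $11,941.64 + $16,820.71 = $28,762.35
Ending inventory (cost pool remaining) = $4,116.65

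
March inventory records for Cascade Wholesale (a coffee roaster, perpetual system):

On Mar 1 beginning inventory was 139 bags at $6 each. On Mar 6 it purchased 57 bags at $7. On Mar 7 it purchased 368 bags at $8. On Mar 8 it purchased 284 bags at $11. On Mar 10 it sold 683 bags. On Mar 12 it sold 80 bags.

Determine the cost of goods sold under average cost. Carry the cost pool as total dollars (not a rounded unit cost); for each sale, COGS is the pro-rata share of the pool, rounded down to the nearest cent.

After Mar 1: 139 on hand, pool $834.00 (≈ $6.0000 each)
After Mar 6: 196 on hand, pool $1,233.00 (≈ $6.2908 each)
After Mar 7: 564 on hand, pool $4,177.00 (≈ $7.4060 each)
After Mar 8: 848 on hand, pool $7,301.00 (≈ $8.6097 each)
Mar 10, sell 683: 683/848 × $7,301.00 → $5,880.40
Mar 12, sell 80: 80/165 × $1,420.60 → $688.77
Total COGS = $5,880.40 + $688.77 = $6,569.17
Ending inventory (cost pool remaining) = $731.83

COGS = $6,569.17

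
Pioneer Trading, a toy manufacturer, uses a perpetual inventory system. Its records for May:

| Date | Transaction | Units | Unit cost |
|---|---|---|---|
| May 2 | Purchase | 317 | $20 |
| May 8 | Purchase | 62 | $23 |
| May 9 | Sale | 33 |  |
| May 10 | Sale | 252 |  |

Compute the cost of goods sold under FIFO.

May 9, 33 sold [FIFO — oldest first]: 33 @ $20 = $660
May 10, 252 sold [FIFO — oldest first]: 252 @ $20 = $5,040
Total COGS = $660 + $5,040 = $5,700
Ending inventory: 32 @ $20 + 62 @ $23 = $2,066

COGS = $5,700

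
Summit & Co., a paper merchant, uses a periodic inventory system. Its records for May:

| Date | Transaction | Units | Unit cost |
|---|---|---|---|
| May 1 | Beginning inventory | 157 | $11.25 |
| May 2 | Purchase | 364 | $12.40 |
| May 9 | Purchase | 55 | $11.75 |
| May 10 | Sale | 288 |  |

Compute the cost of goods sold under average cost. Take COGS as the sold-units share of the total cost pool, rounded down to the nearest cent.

COGS = $3,463.05

May 10, sell 288: 288/576 × $6,926.10 → $3,463.05
Ending inventory (cost pool remaining) = $3,463.05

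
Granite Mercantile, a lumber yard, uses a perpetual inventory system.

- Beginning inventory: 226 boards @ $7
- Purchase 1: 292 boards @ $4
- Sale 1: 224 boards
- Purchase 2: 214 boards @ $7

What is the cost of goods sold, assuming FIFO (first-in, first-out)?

Sale 1 (224) [FIFO — oldest first]: 224 @ $7 = $1,568
Ending inventory: 2 @ $7 + 292 @ $4 + 214 @ $7 = $2,680

COGS = $1,568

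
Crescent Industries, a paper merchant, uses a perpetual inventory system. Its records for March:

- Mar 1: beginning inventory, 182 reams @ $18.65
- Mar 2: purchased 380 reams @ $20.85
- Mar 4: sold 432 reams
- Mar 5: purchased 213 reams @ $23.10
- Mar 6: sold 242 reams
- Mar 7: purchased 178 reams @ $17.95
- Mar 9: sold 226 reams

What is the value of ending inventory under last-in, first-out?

Ending inventory = $988.45

Mar 4, 432 sold [LIFO — newest first]: 380 @ $20.85 + 52 @ $18.65 = $8,892.80
Mar 6, 242 sold [LIFO — newest first]: 213 @ $23.10 + 29 @ $18.65 = $5,461.15
Mar 9, 226 sold [LIFO — newest first]: 178 @ $17.95 + 48 @ $18.65 = $4,090.30
Total COGS = $8,892.80 + $5,461.15 + $4,090.30 = $18,444.25
Ending inventory: 53 @ $18.65 = $988.45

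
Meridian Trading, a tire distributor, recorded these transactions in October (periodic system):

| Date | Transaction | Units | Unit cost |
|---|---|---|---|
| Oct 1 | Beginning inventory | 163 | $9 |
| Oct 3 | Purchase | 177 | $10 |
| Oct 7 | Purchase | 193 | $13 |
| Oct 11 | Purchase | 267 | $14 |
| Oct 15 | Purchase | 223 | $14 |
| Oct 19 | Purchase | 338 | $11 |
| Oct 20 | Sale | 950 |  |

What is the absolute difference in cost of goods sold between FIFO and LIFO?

FIFO COGS: 163 @ $9 + 177 @ $10 + 193 @ $13 + 267 @ $14 + 150 @ $14 = $11,584
LIFO COGS: 338 @ $11 + 223 @ $14 + 267 @ $14 + 122 @ $13 = $12,164
Difference = |$11,584 − $12,164| = $580

$580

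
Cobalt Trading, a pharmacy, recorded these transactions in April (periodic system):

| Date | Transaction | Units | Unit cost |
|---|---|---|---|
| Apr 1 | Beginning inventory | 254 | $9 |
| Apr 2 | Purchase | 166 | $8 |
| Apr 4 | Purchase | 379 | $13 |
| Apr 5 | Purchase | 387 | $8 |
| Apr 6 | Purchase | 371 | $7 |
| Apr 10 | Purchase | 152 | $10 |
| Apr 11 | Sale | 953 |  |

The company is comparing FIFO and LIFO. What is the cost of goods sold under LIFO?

FIFO COGS: 254 @ $9 + 166 @ $8 + 379 @ $13 + 154 @ $8 = $9,773
LIFO COGS: 152 @ $10 + 371 @ $7 + 387 @ $8 + 43 @ $13 = $7,772

COGS = $7,772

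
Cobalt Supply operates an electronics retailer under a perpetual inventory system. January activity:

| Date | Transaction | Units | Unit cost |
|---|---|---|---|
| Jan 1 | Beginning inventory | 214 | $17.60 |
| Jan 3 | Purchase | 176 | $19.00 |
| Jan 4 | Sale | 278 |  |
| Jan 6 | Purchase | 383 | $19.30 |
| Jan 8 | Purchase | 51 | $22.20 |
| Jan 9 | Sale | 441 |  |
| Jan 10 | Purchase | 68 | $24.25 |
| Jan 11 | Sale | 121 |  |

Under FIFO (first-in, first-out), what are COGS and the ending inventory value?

COGS = $16,022.50; ending inventory = $1,261.00

Jan 4, 278 sold [FIFO — oldest first]: 214 @ $17.60 + 64 @ $19.00 = $4,982.40
Jan 9, 441 sold [FIFO — oldest first]: 112 @ $19.00 + 329 @ $19.30 = $8,477.70
Jan 11, 121 sold [FIFO — oldest first]: 54 @ $19.30 + 51 @ $22.20 + 16 @ $24.25 = $2,562.40
Total COGS = $4,982.40 + $8,477.70 + $2,562.40 = $16,022.50
Ending inventory: 52 @ $24.25 = $1,261.00
Check: goods available $17,283.50 = COGS $16,022.50 + ending $1,261.00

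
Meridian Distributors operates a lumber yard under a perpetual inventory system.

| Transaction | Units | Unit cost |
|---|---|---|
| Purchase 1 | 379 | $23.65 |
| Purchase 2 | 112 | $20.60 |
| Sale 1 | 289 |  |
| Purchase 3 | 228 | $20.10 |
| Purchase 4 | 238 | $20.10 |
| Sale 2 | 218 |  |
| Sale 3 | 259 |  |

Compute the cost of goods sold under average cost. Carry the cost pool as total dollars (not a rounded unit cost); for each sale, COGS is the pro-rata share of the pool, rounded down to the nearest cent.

COGS = $16,633.19

After Purchase 1: 379 on hand, pool $8,963.35 (≈ $23.6500 each)
After Purchase 2: 491 on hand, pool $11,270.55 (≈ $22.9543 each)
Sale 1, sell 289: 289/491 × $11,270.55 → $6,633.78
After Purchase 3: 430 on hand, pool $9,219.57 (≈ $21.4409 each)
After Purchase 4: 668 on hand, pool $14,003.37 (≈ $20.9631 each)
Sale 2, sell 218: 218/668 × $14,003.37 → $4,569.96
Sale 3, sell 259: 259/450 × $9,433.41 → $5,429.45
Total COGS = $6,633.78 + $4,569.96 + $5,429.45 = $16,633.19
Ending inventory (cost pool remaining) = $4,003.96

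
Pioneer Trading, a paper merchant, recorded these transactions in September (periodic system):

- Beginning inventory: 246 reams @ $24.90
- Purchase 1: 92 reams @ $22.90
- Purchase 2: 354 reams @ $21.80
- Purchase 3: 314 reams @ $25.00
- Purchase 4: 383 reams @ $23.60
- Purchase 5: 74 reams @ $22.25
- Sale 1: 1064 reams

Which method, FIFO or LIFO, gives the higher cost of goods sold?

FIFO COGS: 246 @ $24.90 + 92 @ $22.90 + 354 @ $21.80 + 314 @ $25.00 + 58 @ $23.60 = $25,168.20
LIFO COGS: 74 @ $22.25 + 383 @ $23.60 + 314 @ $25.00 + 293 @ $21.80 = $24,922.70

FIFO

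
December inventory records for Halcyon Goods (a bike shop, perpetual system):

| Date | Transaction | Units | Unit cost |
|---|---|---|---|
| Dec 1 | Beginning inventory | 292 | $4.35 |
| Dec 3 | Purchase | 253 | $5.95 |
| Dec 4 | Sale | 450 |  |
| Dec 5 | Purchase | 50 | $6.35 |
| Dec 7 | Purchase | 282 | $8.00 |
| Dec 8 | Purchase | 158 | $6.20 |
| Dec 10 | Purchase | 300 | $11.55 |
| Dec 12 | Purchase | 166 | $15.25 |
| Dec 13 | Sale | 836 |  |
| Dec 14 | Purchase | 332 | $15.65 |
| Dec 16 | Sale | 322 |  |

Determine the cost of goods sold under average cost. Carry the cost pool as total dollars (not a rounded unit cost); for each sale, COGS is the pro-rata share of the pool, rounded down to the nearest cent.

COGS = $14,539.46

After Dec 1: 292 on hand, pool $1,270.20 (≈ $4.3500 each)
After Dec 3: 545 on hand, pool $2,775.55 (≈ $5.0928 each)
Dec 4, sell 450: 450/545 × $2,775.55 → $2,291.73
After Dec 5: 145 on hand, pool $801.32 (≈ $5.5263 each)
After Dec 7: 427 on hand, pool $3,057.32 (≈ $7.1600 each)
After Dec 8: 585 on hand, pool $4,036.92 (≈ $6.9007 each)
After Dec 10: 885 on hand, pool $7,501.92 (≈ $8.4767 each)
After Dec 12: 1051 on hand, pool $10,033.42 (≈ $9.5465 each)
Dec 13, sell 836: 836/1051 × $10,033.42 → $7,980.91
After Dec 14: 547 on hand, pool $7,248.31 (≈ $13.2510 each)
Dec 16, sell 322: 322/547 × $7,248.31 → $4,266.82
Total COGS = $2,291.73 + $7,980.91 + $4,266.82 = $14,539.46
Ending inventory (cost pool remaining) = $2,981.49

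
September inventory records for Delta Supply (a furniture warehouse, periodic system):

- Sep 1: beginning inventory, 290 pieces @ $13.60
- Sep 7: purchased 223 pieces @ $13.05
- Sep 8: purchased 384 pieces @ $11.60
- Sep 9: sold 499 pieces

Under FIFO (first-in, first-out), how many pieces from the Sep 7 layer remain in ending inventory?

Sep 9, 499 sold [FIFO — oldest first]: 290 @ $13.60 + 209 @ $13.05 = $6,671.45
Ending inventory: 14 @ $13.05 + 384 @ $11.60 = $4,637.10
Check: goods available $11,308.55 = COGS $6,671.45 + ending $4,637.10

14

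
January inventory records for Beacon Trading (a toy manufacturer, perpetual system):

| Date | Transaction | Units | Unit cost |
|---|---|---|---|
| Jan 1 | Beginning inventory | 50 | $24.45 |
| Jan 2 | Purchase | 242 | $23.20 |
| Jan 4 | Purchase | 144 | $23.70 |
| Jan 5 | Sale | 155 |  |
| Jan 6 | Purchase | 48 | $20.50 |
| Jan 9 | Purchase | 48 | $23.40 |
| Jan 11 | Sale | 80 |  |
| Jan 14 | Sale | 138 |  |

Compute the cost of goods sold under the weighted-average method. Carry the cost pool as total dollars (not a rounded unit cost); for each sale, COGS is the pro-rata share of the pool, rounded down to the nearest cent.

COGS = $8,682.14

After Jan 1: 50 on hand, pool $1,222.50 (≈ $24.4500 each)
After Jan 2: 292 on hand, pool $6,836.90 (≈ $23.4140 each)
After Jan 4: 436 on hand, pool $10,249.70 (≈ $23.5085 each)
Jan 5, sell 155: 155/436 × $10,249.70 → $3,643.81
After Jan 6: 329 on hand, pool $7,589.89 (≈ $23.0696 each)
After Jan 9: 377 on hand, pool $8,713.09 (≈ $23.1116 each)
Jan 11, sell 80: 80/377 × $8,713.09 → $1,848.93
Jan 14, sell 138: 138/297 × $6,864.16 → $3,189.40
Total COGS = $3,643.81 + $1,848.93 + $3,189.40 = $8,682.14
Ending inventory (cost pool remaining) = $3,674.76
Check: goods available $12,356.90 = COGS $8,682.14 + ending $3,674.76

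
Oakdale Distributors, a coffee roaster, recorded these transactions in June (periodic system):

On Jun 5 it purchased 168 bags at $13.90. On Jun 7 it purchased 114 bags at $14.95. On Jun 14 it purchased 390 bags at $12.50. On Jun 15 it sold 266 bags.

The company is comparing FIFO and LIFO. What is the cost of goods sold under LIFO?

COGS = $3,325.00

FIFO COGS: 168 @ $13.90 + 98 @ $14.95 = $3,800.30
LIFO COGS: 266 @ $12.50 = $3,325.00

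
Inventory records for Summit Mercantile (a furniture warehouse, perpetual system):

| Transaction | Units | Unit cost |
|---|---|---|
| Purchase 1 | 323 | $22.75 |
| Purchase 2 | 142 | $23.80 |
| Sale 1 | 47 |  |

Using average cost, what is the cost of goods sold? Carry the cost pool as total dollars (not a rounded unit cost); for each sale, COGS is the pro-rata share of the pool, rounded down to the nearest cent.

COGS = $1,084.32

After Purchase 1: 323 on hand, pool $7,348.25 (≈ $22.7500 each)
After Purchase 2: 465 on hand, pool $10,727.85 (≈ $23.0706 each)
Sale 1, sell 47: 47/465 × $10,727.85 → $1,084.32
Ending inventory (cost pool remaining) = $9,643.53
Check: goods available $10,727.85 = COGS $1,084.32 + ending $9,643.53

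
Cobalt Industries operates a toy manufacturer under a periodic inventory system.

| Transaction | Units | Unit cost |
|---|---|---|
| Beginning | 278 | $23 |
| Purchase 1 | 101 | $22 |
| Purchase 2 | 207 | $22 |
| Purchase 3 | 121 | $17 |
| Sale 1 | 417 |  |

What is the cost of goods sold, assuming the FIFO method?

COGS = $9,452

Sale 1 (417) [FIFO — oldest first]: 278 @ $23 + 101 @ $22 + 38 @ $22 = $9,452
Ending inventory: 169 @ $22 + 121 @ $17 = $5,775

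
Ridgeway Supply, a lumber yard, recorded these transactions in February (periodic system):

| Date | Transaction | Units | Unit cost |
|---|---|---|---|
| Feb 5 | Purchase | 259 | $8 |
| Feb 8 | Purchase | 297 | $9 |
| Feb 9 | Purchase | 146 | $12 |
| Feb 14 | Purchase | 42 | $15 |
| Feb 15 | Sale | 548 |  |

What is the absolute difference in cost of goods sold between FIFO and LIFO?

$886

FIFO COGS: 259 @ $8 + 289 @ $9 = $4,673
LIFO COGS: 42 @ $15 + 146 @ $12 + 297 @ $9 + 63 @ $8 = $5,559
Difference = |$4,673 − $5,559| = $886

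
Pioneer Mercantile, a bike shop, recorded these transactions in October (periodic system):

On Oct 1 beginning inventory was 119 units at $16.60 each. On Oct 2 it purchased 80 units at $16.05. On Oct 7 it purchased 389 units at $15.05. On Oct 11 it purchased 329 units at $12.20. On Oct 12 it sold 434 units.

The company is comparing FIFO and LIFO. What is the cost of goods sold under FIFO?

COGS = $6,796.15

FIFO COGS: 119 @ $16.60 + 80 @ $16.05 + 235 @ $15.05 = $6,796.15
LIFO COGS: 329 @ $12.20 + 105 @ $15.05 = $5,594.05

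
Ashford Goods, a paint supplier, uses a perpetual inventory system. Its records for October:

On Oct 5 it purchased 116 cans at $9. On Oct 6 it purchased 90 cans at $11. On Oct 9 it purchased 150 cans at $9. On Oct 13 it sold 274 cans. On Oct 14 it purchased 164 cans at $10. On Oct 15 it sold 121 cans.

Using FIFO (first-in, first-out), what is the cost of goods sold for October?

Oct 13, 274 sold [FIFO — oldest first]: 116 @ $9 + 90 @ $11 + 68 @ $9 = $2,646
Oct 15, 121 sold [FIFO — oldest first]: 82 @ $9 + 39 @ $10 = $1,128
Total COGS = $2,646 + $1,128 = $3,774
Ending inventory: 125 @ $10 = $1,250

COGS = $3,774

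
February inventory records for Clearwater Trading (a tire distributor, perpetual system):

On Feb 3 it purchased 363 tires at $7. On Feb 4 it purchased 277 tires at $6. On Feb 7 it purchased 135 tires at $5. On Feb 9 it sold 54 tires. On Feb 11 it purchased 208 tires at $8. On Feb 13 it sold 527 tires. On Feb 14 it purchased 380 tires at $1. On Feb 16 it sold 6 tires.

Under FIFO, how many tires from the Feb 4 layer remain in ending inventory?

Feb 9, 54 sold [FIFO — oldest first]: 54 @ $7 = $378
Feb 13, 527 sold [FIFO — oldest first]: 309 @ $7 + 218 @ $6 = $3,471
Feb 16, 6 sold [FIFO — oldest first]: 6 @ $6 = $36
Total COGS = $378 + $3,471 + $36 = $3,885
Ending inventory: 53 @ $6 + 135 @ $5 + 208 @ $8 + 380 @ $1 = $3,037
Check: goods available $6,922 = COGS $3,885 + ending $3,037

53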